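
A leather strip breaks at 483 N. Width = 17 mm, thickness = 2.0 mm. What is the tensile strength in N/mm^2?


14.21 N/mm^2

Cross-sectional area = 17 x 2.0 = 34.0 mm^2
Tensile strength = 483 / 34.0 = 14.21 N/mm^2


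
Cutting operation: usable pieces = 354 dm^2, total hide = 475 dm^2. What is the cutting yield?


74.5%

Yield = usable / total x 100
Yield = 354 / 475 x 100 = 74.5%


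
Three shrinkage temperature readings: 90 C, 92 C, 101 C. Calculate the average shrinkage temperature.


94.3 C


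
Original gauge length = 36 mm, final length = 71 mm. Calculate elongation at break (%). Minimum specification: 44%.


Extension = 71 - 36 = 35 mm
Elongation = 35 / 36 x 100 = 97.2%
Minimum required: 44%
Meets specification: Yes


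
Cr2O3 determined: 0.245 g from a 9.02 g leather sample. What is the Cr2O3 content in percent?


2.72%

Cr2O3% = 0.245 / 9.02 x 100
Cr2O3% = 2.72%


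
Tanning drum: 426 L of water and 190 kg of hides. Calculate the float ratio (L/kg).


Float ratio = water / hide weight
Ratio = 426 / 190 = 2.2


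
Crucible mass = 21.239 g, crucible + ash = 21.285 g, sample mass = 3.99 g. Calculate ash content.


Ash mass = 21.285 - 21.239 = 0.046 g
Ash% = 0.046 / 3.99 x 100 = 1.15%


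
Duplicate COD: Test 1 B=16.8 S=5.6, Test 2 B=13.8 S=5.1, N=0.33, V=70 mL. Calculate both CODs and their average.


COD1 = (16.8 - 5.6) x 0.33 x 8000 / 70 = 422.4 mg/L
COD2 = (13.8 - 5.1) x 0.33 x 8000 / 70 = 328.1 mg/L
Average = (422.4 + 328.1) / 2 = 375.3 mg/L


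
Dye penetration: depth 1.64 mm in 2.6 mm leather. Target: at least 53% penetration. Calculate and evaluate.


Penetration = 1.64 / 2.6 x 100 = 63.1%
Target: 53%
Meets target: Yes


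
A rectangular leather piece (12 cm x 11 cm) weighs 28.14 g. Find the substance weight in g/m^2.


Area = 12 x 11 = 132 cm^2
SW = 28.14 / 132 x 10000 = 2131.8 g/m^2


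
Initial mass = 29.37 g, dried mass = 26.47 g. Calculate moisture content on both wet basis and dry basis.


Wet basis = 9.9%
Dry basis = 11.0%

Moisture lost = 29.37 - 26.47 = 2.90 g
Wet basis MC = 2.90 / 29.37 x 100 = 9.9%
Dry basis MC = 2.90 / 26.47 x 100 = 11.0%


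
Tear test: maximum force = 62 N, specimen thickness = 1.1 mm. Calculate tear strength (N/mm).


Tear strength = force / thickness
Tear = 62 / 1.1 = 56.4 N/mm


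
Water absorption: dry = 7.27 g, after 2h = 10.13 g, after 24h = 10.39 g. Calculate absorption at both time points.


WA (2h) = (10.13 - 7.27) / 7.27 x 100 = 39.3%
WA (24h) = (10.39 - 7.27) / 7.27 x 100 = 42.9%


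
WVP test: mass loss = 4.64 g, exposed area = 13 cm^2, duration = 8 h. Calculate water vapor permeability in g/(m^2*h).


WVP = mass_loss / (area x time) x 10000
WVP = 4.64 / (13 x 8) x 10000
WVP = 4.64 / 104 x 10000 = 446.15 g/(m^2*h)


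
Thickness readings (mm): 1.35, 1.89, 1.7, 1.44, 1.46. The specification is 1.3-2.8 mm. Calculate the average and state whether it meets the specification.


Sum = 7.84
Average = 7.84 / 5 = 1.57 mm
Specification range: 1.3 to 2.8 mm
Within spec: Yes


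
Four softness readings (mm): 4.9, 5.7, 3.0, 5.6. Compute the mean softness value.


Sum = 4.9 + 5.7 + 3.0 + 5.6
Mean = 19.2 / 4 = 4.80 mm


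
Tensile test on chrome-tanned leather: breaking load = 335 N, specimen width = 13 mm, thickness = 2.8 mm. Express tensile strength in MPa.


Cross-section = 13 x 2.8 = 36.4 mm^2
TS = 335 / 36.4 = 9.20 MPa
(1 N/mm^2 = 1 MPa)


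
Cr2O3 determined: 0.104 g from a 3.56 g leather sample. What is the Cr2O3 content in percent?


Cr2O3% = 0.104 / 3.56 x 100
Cr2O3% = 2.92%


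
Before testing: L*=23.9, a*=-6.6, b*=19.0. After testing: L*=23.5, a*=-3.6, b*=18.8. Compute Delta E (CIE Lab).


Delta E = 3.03


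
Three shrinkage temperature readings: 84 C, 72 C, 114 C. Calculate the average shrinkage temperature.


90.0 C


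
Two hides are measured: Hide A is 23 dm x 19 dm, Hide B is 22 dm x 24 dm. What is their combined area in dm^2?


965 dm^2

Hide A area = 23 x 19 = 437 dm^2
Hide B area = 22 x 24 = 528 dm^2
Total = 437 + 528 = 965 dm^2


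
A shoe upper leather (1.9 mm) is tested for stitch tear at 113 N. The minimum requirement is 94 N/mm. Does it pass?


STS = 113 / 1.9 = 59.5 N/mm
Minimum required: 94 N/mm
Passes: No


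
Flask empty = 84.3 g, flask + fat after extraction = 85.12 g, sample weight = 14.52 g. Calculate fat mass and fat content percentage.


Fat mass = 85.12 - 84.3 = 0.82 g
Fat% = 0.82 / 14.52 x 100 = 5.6%


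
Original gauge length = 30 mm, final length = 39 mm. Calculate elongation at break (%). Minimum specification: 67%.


Elongation = 30.0%
Meets spec: No

Extension = 39 - 30 = 9 mm
Elongation = 9 / 30 x 100 = 30.0%
Minimum required: 67%
Meets specification: No


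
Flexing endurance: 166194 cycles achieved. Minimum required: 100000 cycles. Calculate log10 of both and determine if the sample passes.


log10(166194) = 5.22
log10(100000) = 5.00
Passes: Yes


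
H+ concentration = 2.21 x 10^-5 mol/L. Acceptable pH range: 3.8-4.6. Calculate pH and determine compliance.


pH = -log10(2.21 x 10^-5) = 4.66
Range: 3.8 to 4.6
Compliant: No


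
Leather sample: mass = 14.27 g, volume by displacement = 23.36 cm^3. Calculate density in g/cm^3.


0.611 g/cm^3

Density = mass / volume
Density = 14.27 / 23.36 = 0.611 g/cm^3


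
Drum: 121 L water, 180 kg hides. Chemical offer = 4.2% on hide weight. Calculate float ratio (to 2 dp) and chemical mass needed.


Float ratio = 0.67
Chemical needed = 7.56 kg

Float ratio = 121 / 180 = 0.67
Chemical = 180 x 4.2 / 100 = 7.56 kg


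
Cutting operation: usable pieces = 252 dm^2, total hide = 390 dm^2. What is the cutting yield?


Yield = usable / total x 100
Yield = 252 / 390 x 100 = 64.6%


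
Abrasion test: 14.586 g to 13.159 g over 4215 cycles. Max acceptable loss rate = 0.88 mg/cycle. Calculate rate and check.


Rate = 0.339 mg/cycle
Passes: Yes

Loss = 14.586 - 13.159 = 1.427 g
Rate = 1.427 g / 4215 cycles x 1000 = 0.339 mg/cycle
Max = 0.88 mg/cycle
Passes: Yes


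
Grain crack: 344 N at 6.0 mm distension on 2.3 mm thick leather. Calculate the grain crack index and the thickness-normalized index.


Crack index = 344 / 6.0 = 57.3 N/mm
Normalized = 57.3 / 2.3 = 24.9 N/mm per mm


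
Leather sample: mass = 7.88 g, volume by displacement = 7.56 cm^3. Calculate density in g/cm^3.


Density = mass / volume
Density = 7.88 / 7.56 = 1.042 g/cm^3


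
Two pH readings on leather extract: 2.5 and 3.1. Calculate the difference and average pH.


Difference = |2.5 - 3.1| = 0.6
Average = (2.5 + 3.1) / 2 = 2.80


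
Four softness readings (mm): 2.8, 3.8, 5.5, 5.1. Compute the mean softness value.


Sum = 2.8 + 3.8 + 5.5 + 5.1
Mean = 17.2 / 4 = 4.30 mm


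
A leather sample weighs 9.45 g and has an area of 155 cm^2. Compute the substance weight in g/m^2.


609.7 g/m^2

Substance weight = mass / area x 10000
SW = 9.45 / 155 x 10000
SW = 609.7 g/m^2


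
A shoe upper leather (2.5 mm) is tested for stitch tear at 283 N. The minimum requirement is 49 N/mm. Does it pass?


STS = 283 / 2.5 = 113.2 N/mm
Minimum required: 49 N/mm
Passes: Yes


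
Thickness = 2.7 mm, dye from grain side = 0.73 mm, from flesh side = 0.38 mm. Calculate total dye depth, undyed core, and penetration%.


Total dyed = 1.11 mm
Undyed core = 1.59 mm
Penetration = 41.1%

Total dyed = 0.73 + 0.38 = 1.11 mm
Undyed core = 2.7 - 1.11 = 1.59 mm
Penetration = 1.11 / 2.7 x 100 = 41.1%


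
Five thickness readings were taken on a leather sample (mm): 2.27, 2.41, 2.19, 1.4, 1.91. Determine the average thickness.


Sum = 2.27 + 2.41 + 2.19 + 1.4 + 1.91 = 10.18
Average = 10.18 / 5 = 2.04 mm


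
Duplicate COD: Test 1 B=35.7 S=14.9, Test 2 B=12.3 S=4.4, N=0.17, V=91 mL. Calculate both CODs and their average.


COD1 = (35.7 - 14.9) x 0.17 x 8000 / 91 = 310.9 mg/L
COD2 = (12.3 - 4.4) x 0.17 x 8000 / 91 = 118.1 mg/L
Average = (310.9 + 118.1) / 2 = 214.5 mg/L


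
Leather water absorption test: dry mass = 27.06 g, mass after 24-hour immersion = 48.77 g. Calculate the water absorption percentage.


80.2%


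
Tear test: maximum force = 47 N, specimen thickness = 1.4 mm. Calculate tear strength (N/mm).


Tear strength = force / thickness
Tear = 47 / 1.4 = 33.6 N/mm


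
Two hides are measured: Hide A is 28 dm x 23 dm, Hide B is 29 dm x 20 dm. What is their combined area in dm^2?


Hide A area = 28 x 23 = 644 dm^2
Hide B area = 29 x 20 = 580 dm^2
Total = 644 + 580 = 1224 dm^2


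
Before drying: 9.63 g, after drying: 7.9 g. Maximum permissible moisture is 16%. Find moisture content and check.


MC = (9.63 - 7.9) / 9.63 x 100 = 18.0%
Maximum: 16%
Acceptable: No


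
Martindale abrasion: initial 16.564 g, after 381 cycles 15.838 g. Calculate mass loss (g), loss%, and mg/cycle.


Loss = 16.564 - 15.838 = 0.726 g
Loss% = 0.726 / 16.564 x 100 = 4.38%
Rate = 0.726 / 381 x 1000 = 1.906 mg/cycle


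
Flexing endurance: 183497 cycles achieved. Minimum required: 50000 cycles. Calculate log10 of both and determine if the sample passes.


log10(183497) = 5.26
log10(50000) = 4.70
Passes: Yes


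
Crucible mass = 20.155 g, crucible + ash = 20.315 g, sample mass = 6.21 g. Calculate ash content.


Ash mass = 20.315 - 20.155 = 0.160 g
Ash% = 0.160 / 6.21 x 100 = 2.58%


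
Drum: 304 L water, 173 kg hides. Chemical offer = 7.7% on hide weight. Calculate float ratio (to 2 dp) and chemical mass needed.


Float ratio = 304 / 173 = 1.76
Chemical = 173 x 7.7 / 100 = 13.321 kg


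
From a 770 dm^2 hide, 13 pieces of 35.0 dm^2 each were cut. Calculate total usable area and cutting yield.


Usable area = 455.0 dm^2
Yield = 59.1%

Total usable = 13 x 35.0 = 455.0 dm^2
Yield = 455.0 / 770 x 100 = 59.1%


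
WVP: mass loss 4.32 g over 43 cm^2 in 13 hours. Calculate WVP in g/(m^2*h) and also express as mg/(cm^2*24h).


WVP = 4.32 / (43 x 13) x 10000 = 77.28 g/(m^2*h)
Mass loss in mg = 4.32 x 1000 = 4320 mg
Per cm^2 per 24h in mg: 4320 x 24 / (43 x 13) = 103680 / 559 = 185.47 mg/(cm^2*24h)


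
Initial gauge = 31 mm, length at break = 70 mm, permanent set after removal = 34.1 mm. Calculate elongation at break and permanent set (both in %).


Elongation at break = (70 - 31) / 31 x 100 = 125.8%
Permanent set = (34.1 - 31) / 31 x 100 = 10.0%


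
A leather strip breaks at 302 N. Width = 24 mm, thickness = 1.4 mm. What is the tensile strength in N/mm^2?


8.99 N/mm^2

Cross-sectional area = 24 x 1.4 = 33.6 mm^2
Tensile strength = 302 / 33.6 = 8.99 N/mm^2


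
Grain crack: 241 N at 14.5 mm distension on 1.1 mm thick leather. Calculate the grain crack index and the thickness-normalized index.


Crack index = 16.6 N/mm
Normalized index = 15.1 N/mm per mm


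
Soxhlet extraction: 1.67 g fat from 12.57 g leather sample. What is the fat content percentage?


Fat content = 1.67 / 12.57 x 100
Fat = 13.3%


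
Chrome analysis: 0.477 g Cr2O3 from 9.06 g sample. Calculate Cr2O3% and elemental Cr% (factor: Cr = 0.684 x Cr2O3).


Cr2O3% = 0.477 / 9.06 x 100 = 5.26%
Cr% = 5.26 x 0.684 = 3.60%


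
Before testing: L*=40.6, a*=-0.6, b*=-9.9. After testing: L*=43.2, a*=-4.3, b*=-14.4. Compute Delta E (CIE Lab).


dL = 43.2 - 40.6 = 2.6
da = -4.3 - (-0.6) = -3.7
db = -14.4 - (-9.9) = -4.5
dE = sqrt((2.6)^2 + (-3.7)^2 + (-4.5)^2) = 6.38


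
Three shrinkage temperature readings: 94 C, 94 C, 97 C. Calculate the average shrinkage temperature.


Average = (94 + 94 + 97) / 3
Average = 285 / 3 = 95.0 C


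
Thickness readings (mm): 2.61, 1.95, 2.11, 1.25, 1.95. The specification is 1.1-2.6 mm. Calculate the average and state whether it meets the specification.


Average = 1.97 mm
Within specification: Yes


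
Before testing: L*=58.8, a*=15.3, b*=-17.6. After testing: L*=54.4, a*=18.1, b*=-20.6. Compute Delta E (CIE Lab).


dL = 54.4 - 58.8 = -4.4
da = 18.1 - 15.3 = 2.8
db = -20.6 - (-17.6) = -3.0
dE = sqrt((-4.4)^2 + (2.8)^2 + (-3.0)^2) = 6.02


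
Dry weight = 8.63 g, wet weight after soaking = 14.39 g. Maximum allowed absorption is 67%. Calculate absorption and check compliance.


WA = (14.39 - 8.63) / 8.63 x 100 = 66.7%
Maximum allowed: 67%
Compliant: Yes


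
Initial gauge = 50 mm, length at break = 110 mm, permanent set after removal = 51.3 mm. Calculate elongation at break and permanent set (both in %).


Elongation at break = (110 - 50) / 50 x 100 = 120.0%
Permanent set = (51.3 - 50) / 50 x 100 = 2.6%


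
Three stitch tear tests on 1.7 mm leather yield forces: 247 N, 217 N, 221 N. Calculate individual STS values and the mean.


STS1 = 145.3 N/mm
STS2 = 127.6 N/mm
STS3 = 130.0 N/mm
Mean = 134.3 N/mm


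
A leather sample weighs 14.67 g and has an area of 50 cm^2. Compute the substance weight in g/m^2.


Substance weight = mass / area x 10000
SW = 14.67 / 50 x 10000
SW = 2934.0 g/m^2


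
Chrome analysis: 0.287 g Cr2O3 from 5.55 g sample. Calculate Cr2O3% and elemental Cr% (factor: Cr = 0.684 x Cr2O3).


Cr2O3 = 5.17%
Cr = 3.54%


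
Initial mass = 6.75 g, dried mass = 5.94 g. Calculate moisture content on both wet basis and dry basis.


Wet basis = 12.0%
Dry basis = 13.6%


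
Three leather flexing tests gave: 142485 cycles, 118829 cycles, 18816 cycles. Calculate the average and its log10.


Average = 93377 cycles
log10 = 4.97

Average = (142485 + 118829 + 18816) / 3 = 93377 cycles
log10(93377) = 4.97


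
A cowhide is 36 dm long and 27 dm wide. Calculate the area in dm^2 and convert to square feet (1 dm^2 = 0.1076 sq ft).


972 dm^2
104.59 sq ft

Area = 36 x 27 = 972 dm^2
Conversion: 972 x 0.1076 = 104.59 sq ft


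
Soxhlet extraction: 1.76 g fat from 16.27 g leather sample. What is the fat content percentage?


10.8%

Fat content = 1.76 / 16.27 x 100
Fat = 10.8%


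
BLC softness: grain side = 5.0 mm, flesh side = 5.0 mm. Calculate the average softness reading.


5.00 mm

Average = (5.0 + 5.0) / 2
Average = 5.00 mm


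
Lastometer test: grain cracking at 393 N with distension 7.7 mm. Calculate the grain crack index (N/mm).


51.0 N/mm


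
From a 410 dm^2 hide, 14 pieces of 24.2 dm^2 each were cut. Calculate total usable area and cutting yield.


Total usable = 14 x 24.2 = 338.8 dm^2
Yield = 338.8 / 410 x 100 = 82.6%


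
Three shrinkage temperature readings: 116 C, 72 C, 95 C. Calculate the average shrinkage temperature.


94.3 C


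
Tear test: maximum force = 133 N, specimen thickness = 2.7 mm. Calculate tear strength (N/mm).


Tear strength = force / thickness
Tear = 133 / 2.7 = 49.3 N/mm


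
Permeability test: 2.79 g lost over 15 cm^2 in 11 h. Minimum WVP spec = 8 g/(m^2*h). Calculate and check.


WVP = 2.79 / (15 x 11) x 10000 = 169.09 g/(m^2*h)
Minimum: 8 g/(m^2*h)
Meets spec: Yes


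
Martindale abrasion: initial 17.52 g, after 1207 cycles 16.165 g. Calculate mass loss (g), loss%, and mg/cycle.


Mass loss = 1.355 g
Loss = 7.73%
Rate = 1.123 mg/cycle

Loss = 17.52 - 16.165 = 1.355 g
Loss% = 1.355 / 17.52 x 100 = 7.73%
Rate = 1.355 / 1207 x 1000 = 1.123 mg/cycle


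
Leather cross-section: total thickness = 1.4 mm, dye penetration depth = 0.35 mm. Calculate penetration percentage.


25.0%

Penetration% = 0.35 / 1.4 x 100
Penetration = 25.0%


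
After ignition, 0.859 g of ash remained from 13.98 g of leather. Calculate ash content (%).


6.14%

Ash% = 0.859 / 13.98 x 100
Ash% = 6.14%


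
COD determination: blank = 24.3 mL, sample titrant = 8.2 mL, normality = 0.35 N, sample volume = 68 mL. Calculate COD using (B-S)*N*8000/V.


COD = (24.3 - 8.2) x 0.35 x 8000 / 68
COD = 16.1 x 0.35 x 8000 / 68
COD = 662.9 mg/L


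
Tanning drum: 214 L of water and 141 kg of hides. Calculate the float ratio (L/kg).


Float ratio = water / hide weight
Ratio = 214 / 141 = 1.5


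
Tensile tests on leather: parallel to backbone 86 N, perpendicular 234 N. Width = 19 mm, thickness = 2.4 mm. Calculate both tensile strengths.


Parallel = 1.89 N/mm^2
Perpendicular = 5.13 N/mm^2

Area = 19 x 2.4 = 45.6 mm^2
TS (parallel) = 86 / 45.6 = 1.89 N/mm^2
TS (perpendicular) = 234 / 45.6 = 5.13 N/mm^2


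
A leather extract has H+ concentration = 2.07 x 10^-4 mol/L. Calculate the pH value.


pH = 3.68

pH = -log10[H+]
pH = -log10(2.07 x 10^-4) = 3.68


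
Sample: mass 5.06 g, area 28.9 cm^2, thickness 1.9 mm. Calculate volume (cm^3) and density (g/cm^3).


Volume = 5.491 cm^3
Density = 0.922 g/cm^3

Thickness in cm = 1.9 / 10 = 0.19 cm
Volume = 28.9 x 0.19 = 5.491 cm^3
Density = 5.06 / 5.491 = 0.922 g/cm^3


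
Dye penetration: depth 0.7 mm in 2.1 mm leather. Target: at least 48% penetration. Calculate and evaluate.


Penetration = 0.7 / 2.1 x 100 = 33.3%
Target: 48%
Meets target: No


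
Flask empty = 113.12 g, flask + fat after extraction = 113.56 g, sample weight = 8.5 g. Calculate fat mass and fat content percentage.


Fat mass = 113.56 - 113.12 = 0.44 g
Fat% = 0.44 / 8.5 x 100 = 5.2%


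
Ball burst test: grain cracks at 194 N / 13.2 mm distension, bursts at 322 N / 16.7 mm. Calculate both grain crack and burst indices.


Crack index = 194 / 13.2 = 14.7 N/mm
Burst index = 322 / 16.7 = 19.3 N/mm


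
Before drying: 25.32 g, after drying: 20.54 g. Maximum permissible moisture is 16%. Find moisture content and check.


MC = (25.32 - 20.54) / 25.32 x 100 = 18.9%
Maximum: 16%
Acceptable: No


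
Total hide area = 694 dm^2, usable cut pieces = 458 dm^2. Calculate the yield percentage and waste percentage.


Yield = 66.0%
Waste = 34.0%

Yield = 458 / 694 x 100 = 66.0%
Waste = 694 - 458 = 236 dm^2
Waste% = 100 - 66.0 = 34.0%


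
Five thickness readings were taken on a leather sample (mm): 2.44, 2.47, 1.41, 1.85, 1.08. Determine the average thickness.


1.85 mm

Sum = 2.44 + 2.47 + 1.41 + 1.85 + 1.08 = 9.25
Average = 9.25 / 5 = 1.85 mm


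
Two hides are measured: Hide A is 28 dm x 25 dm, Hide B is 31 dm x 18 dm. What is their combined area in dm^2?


1258 dm^2


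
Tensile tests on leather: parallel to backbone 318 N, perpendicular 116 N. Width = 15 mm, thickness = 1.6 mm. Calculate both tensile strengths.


Parallel = 13.25 N/mm^2
Perpendicular = 4.83 N/mm^2

Area = 15 x 1.6 = 24.0 mm^2
TS (parallel) = 318 / 24.0 = 13.25 N/mm^2
TS (perpendicular) = 116 / 24.0 = 4.83 N/mm^2


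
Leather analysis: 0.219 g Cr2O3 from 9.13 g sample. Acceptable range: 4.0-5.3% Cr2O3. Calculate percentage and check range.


Cr2O3% = 0.219 / 9.13 x 100 = 2.40%
Acceptable range: 4.0 to 5.3%
Within range: No


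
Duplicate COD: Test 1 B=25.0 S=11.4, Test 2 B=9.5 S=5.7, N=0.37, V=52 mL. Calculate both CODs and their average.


COD1 = 774.2 mg/L
COD2 = 216.3 mg/L
Average = 495.3 mg/L


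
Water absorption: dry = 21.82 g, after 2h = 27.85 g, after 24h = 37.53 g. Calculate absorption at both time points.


WA (2h) = (27.85 - 21.82) / 21.82 x 100 = 27.6%
WA (24h) = (37.53 - 21.82) / 21.82 x 100 = 72.0%


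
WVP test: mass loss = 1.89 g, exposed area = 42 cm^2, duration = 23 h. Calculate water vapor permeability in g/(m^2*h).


WVP = mass_loss / (area x time) x 10000
WVP = 1.89 / (42 x 23) x 10000
WVP = 1.89 / 966 x 10000 = 19.57 g/(m^2*h)


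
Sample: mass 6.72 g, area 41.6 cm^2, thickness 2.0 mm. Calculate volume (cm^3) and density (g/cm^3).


Thickness in cm = 2.0 / 10 = 0.20 cm
Volume = 41.6 x 0.20 = 8.320 cm^3
Density = 6.72 / 8.320 = 0.808 g/cm^3


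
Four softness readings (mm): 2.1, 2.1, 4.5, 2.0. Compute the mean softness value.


2.68 mm


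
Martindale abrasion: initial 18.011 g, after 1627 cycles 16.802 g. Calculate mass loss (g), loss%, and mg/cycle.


Loss = 18.011 - 16.802 = 1.209 g
Loss% = 1.209 / 18.011 x 100 = 6.71%
Rate = 1.209 / 1627 x 1000 = 0.743 mg/cycle


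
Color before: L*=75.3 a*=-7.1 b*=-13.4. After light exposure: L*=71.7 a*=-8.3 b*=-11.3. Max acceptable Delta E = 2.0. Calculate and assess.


dL = -3.6, da = -1.2, db = 2.1
dE = sqrt((-3.6)^2 + (-1.2)^2 + (2.1)^2) = 4.34
Max = 2.0
Passes: No


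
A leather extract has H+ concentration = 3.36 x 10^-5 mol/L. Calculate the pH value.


pH = 4.47


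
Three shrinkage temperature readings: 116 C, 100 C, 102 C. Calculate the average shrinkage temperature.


106.0 C

Average = (116 + 100 + 102) / 3
Average = 318 / 3 = 106.0 C


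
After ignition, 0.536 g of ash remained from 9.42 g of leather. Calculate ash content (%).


5.69%

Ash% = 0.536 / 9.42 x 100
Ash% = 5.69%


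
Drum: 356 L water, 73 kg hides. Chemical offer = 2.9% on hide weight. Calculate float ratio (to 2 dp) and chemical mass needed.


Float ratio = 4.88
Chemical needed = 2.117 kg


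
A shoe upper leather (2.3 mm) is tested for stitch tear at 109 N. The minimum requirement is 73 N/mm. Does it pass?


STS = 109 / 2.3 = 47.4 N/mm
Minimum required: 73 N/mm
Passes: No


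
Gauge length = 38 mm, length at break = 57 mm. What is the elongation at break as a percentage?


Extension = 57 - 38 = 19 mm
Elongation = 19 / 38 x 100 = 50.0%


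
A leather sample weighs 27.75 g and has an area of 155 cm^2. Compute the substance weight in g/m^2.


1790.3 g/m^2

Substance weight = mass / area x 10000
SW = 27.75 / 155 x 10000
SW = 1790.3 g/m^2


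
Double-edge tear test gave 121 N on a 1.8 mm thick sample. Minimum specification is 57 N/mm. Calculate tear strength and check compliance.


Tear strength = 121 / 1.8 = 67.2 N/mm
Required minimum = 57 N/mm
Compliant: Yes


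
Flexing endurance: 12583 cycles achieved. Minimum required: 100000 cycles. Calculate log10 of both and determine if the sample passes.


Achieved: log10 = 4.10
Required: log10 = 5.00
Passes: No

log10(12583) = 4.10
log10(100000) = 5.00
Passes: No


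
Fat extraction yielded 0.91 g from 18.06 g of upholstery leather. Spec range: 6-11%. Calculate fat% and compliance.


Fat content = 5.0%
Compliant: No


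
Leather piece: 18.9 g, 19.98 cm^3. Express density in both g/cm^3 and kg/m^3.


0.946 g/cm^3
946 kg/m^3


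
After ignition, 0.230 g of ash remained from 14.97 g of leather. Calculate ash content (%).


Ash% = 0.230 / 14.97 x 100
Ash% = 1.54%


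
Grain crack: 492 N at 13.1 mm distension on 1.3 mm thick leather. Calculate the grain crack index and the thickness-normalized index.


Crack index = 37.6 N/mm
Normalized index = 28.9 N/mm per mm

Crack index = 492 / 13.1 = 37.6 N/mm
Normalized = 37.6 / 1.3 = 28.9 N/mm per mm


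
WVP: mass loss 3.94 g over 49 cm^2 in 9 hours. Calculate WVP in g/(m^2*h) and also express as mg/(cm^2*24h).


WVP = 89.34 g/(m^2*h)
Daily rate = 214.42 mg/(cm^2*24h)

WVP = 3.94 / (49 x 9) x 10000 = 89.34 g/(m^2*h)
Mass loss in mg = 3.94 x 1000 = 3940 mg
Per cm^2 per 24h in mg: 3940 x 24 / (49 x 9) = 94560 / 441 = 214.42 mg/(cm^2*24h)


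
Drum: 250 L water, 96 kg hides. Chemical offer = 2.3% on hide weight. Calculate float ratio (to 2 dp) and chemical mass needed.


Float ratio = 2.60
Chemical needed = 2.208 kg

Float ratio = 250 / 96 = 2.60
Chemical = 96 x 2.3 / 100 = 2.208 kg


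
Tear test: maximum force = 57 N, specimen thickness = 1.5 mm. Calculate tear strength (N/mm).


Tear strength = force / thickness
Tear = 57 / 1.5 = 38.0 N/mm


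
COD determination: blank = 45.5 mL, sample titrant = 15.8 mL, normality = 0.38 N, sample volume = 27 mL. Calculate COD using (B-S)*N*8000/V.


3344.0 mg/L

COD = (45.5 - 15.8) x 0.38 x 8000 / 27
COD = 29.7 x 0.38 x 8000 / 27
COD = 3344.0 mg/L


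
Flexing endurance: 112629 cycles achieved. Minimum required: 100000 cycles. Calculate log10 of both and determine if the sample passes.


log10(112629) = 5.05
log10(100000) = 5.00
Passes: Yes


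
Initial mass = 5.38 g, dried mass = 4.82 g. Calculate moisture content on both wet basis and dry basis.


Wet basis = 10.4%
Dry basis = 11.6%


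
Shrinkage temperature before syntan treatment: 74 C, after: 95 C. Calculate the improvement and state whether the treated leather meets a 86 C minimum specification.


Improvement = 95 - 74 = 21 C
Spec check: 95 C >= 86 C? Yes


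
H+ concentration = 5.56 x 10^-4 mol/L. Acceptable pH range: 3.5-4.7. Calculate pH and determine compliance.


pH = 3.25
Compliant: No


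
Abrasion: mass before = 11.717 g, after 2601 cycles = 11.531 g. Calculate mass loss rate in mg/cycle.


0.072 mg/cycle


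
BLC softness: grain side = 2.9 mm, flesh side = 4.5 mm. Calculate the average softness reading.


Average = (2.9 + 4.5) / 2
Average = 3.70 mm


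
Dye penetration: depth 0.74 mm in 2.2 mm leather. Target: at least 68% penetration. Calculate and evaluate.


Penetration = 33.6%
Meets target: No


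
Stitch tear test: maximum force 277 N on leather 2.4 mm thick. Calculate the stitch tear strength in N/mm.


Stitch tear strength = force / thickness
STS = 277 / 2.4 = 115.4 N/mm


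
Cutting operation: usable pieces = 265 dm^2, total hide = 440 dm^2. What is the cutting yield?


Yield = usable / total x 100
Yield = 265 / 440 x 100 = 60.2%


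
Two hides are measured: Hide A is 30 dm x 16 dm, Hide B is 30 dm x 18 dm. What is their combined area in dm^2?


1020 dm^2


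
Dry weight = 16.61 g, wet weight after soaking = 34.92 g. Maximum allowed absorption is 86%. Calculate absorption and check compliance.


Absorption = 110.2%
Compliant: No


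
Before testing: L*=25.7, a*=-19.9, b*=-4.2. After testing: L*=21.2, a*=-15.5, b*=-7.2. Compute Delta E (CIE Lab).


dL = 21.2 - 25.7 = -4.5
da = -15.5 - (-19.9) = 4.4
db = -7.2 - (-4.2) = -3.0
dE = sqrt((-4.5)^2 + (4.4)^2 + (-3.0)^2) = 6.97


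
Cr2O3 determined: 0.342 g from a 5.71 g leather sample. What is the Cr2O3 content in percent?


Cr2O3% = 0.342 / 5.71 x 100
Cr2O3% = 5.99%


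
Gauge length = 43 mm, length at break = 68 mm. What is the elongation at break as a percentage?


58.1%


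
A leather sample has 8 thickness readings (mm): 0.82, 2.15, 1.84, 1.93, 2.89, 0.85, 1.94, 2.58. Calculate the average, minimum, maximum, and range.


Sum = 15.00
Average = 15.00 / 8 = 1.88 mm
Minimum = 0.82 mm
Maximum = 2.89 mm
Range = 2.89 - 0.82 = 2.07 mm


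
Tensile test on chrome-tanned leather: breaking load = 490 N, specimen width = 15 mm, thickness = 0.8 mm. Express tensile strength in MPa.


Cross-section = 15 x 0.8 = 12.0 mm^2
TS = 490 / 12.0 = 40.83 MPa
(1 N/mm^2 = 1 MPa)


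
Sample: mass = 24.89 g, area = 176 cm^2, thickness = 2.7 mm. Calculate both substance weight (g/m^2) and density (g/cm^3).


SW = 24.89 / 176 x 10000 = 1414.2 g/m^2
Volume = 176 x 2.7 / 10 = 47.52 cm^3
Density = 24.89 / 47.52 = 0.524 g/cm^3


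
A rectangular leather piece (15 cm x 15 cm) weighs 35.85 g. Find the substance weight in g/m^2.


Area = 15 x 15 = 225 cm^2
SW = 35.85 / 225 x 10000 = 1593.3 g/m^2


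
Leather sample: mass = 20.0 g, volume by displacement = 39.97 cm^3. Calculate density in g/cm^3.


Density = mass / volume
Density = 20.0 / 39.97 = 0.500 g/cm^3


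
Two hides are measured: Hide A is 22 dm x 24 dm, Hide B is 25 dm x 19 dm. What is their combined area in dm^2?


Hide A area = 22 x 24 = 528 dm^2
Hide B area = 25 x 19 = 475 dm^2
Total = 528 + 475 = 1003 dm^2


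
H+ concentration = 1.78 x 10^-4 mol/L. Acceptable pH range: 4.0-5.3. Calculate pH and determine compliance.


pH = 3.75
Compliant: No

pH = -log10(1.78 x 10^-4) = 3.75
Range: 4.0 to 5.3
Compliant: No


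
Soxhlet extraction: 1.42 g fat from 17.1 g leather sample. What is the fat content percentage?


8.3%

Fat content = 1.42 / 17.1 x 100
Fat = 8.3%


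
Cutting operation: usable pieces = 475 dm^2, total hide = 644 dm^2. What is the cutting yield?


Yield = usable / total x 100
Yield = 475 / 644 x 100 = 73.8%


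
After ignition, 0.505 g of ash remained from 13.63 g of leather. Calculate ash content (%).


3.71%


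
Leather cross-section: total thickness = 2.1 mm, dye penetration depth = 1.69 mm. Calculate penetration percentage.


Penetration% = 1.69 / 2.1 x 100
Penetration = 80.5%


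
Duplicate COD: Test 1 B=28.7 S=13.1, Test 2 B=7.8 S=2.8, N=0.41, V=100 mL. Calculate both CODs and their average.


COD1 = 511.7 mg/L
COD2 = 164.0 mg/L
Average = 337.9 mg/L

COD1 = (28.7 - 13.1) x 0.41 x 8000 / 100 = 511.7 mg/L
COD2 = (7.8 - 2.8) x 0.41 x 8000 / 100 = 164.0 mg/L
Average = (511.7 + 164.0) / 2 = 337.9 mg/L


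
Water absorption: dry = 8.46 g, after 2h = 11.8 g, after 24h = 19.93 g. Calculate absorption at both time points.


WA (2h) = (11.8 - 8.46) / 8.46 x 100 = 39.5%
WA (24h) = (19.93 - 8.46) / 8.46 x 100 = 135.6%


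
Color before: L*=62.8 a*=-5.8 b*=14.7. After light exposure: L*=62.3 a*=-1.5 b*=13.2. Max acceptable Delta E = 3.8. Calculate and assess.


Delta E = 4.58
Passes: No

dL = -0.5, da = 4.3, db = -1.5
dE = sqrt((-0.5)^2 + (4.3)^2 + (-1.5)^2) = 4.58
Max = 3.8
Passes: No


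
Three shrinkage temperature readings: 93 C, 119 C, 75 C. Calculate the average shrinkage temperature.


Average = (93 + 119 + 75) / 3
Average = 287 / 3 = 95.7 C


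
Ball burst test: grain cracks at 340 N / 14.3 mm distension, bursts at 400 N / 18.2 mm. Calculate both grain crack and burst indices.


Crack index = 23.8 N/mm
Burst index = 22.0 N/mm

Crack index = 340 / 14.3 = 23.8 N/mm
Burst index = 400 / 18.2 = 22.0 N/mm


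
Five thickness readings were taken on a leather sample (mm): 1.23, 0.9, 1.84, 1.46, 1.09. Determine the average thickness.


Sum = 1.23 + 0.9 + 1.84 + 1.46 + 1.09 = 6.52
Average = 6.52 / 5 = 1.30 mm


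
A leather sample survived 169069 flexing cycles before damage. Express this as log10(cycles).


5.23

log10(169069) = 5.23


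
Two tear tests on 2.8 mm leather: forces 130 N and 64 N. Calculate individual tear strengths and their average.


Tear 1 = 46.4 N/mm
Tear 2 = 22.9 N/mm
Average = 34.7 N/mm

Tear 1 = 130 / 2.8 = 46.4 N/mm
Tear 2 = 64 / 2.8 = 22.9 N/mm
Average = (46.4 + 22.9) / 2 = 34.7 N/mm


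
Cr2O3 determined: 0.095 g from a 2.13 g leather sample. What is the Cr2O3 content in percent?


Cr2O3% = 0.095 / 2.13 x 100
Cr2O3% = 4.46%


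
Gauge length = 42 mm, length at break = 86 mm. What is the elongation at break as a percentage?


Extension = 86 - 42 = 44 mm
Elongation = 44 / 42 x 100 = 104.8%


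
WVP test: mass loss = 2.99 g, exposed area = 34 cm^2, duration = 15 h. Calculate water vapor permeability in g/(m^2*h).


WVP = mass_loss / (area x time) x 10000
WVP = 2.99 / (34 x 15) x 10000
WVP = 2.99 / 510 x 10000 = 58.63 g/(m^2*h)


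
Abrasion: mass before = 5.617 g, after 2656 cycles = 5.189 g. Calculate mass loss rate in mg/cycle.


Mass loss = 5.617 - 5.189 = 0.428 g
Rate = 0.428 / 2656 x 1000 = 0.161 mg/cycle


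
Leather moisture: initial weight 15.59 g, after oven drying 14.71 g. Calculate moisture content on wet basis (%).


5.6%

Moisture = 15.59 - 14.71 = 0.88 g
MC = 0.88 / 15.59 x 100 = 5.6%


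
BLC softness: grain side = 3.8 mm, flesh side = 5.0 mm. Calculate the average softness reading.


Average = (3.8 + 5.0) / 2
Average = 4.40 mm


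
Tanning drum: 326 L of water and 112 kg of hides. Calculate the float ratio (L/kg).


2.9

Float ratio = water / hide weight
Ratio = 326 / 112 = 2.9


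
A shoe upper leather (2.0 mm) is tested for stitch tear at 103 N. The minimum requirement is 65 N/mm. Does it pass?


STS = 51.5 N/mm
Passes: No


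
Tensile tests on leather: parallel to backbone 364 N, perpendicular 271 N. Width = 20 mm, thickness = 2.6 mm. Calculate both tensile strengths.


Parallel = 7.00 N/mm^2
Perpendicular = 5.21 N/mm^2


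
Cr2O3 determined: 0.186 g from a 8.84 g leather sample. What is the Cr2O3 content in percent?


Cr2O3% = 0.186 / 8.84 x 100
Cr2O3% = 2.10%


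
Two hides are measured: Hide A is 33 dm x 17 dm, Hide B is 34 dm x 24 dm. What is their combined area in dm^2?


Hide A area = 33 x 17 = 561 dm^2
Hide B area = 34 x 24 = 816 dm^2
Total = 561 + 816 = 1377 dm^2


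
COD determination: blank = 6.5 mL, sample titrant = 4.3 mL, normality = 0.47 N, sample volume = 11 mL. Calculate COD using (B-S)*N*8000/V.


752.0 mg/L

COD = (6.5 - 4.3) x 0.47 x 8000 / 11
COD = 2.2 x 0.47 x 8000 / 11
COD = 752.0 mg/L


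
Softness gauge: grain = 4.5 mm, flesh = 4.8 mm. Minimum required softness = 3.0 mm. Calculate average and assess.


Average softness = 4.65 mm
Meets requirement: Yes


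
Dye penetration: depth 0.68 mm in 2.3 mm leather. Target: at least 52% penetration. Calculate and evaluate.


Penetration = 29.6%
Meets target: No

Penetration = 0.68 / 2.3 x 100 = 29.6%
Target: 52%
Meets target: No


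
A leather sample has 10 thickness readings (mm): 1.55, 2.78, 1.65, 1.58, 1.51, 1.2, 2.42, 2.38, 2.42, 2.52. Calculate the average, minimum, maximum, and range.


Sum = 20.01
Average = 20.01 / 10 = 2.00 mm
Minimum = 1.2 mm
Maximum = 2.78 mm
Range = 2.78 - 1.2 = 1.58 mm


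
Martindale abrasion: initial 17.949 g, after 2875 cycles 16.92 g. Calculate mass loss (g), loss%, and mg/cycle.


Mass loss = 1.029 g
Loss = 5.73%
Rate = 0.358 mg/cycle


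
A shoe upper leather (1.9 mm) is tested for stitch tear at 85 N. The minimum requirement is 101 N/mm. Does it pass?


STS = 44.7 N/mm
Passes: No


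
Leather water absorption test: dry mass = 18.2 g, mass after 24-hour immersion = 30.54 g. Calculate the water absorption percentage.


67.8%

Water absorbed = 30.54 - 18.2 = 12.34 g
WA% = 12.34 / 18.2 x 100 = 67.8%


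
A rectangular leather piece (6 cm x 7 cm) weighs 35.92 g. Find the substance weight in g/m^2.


Area = 6 x 7 = 42 cm^2
SW = 35.92 / 42 x 10000 = 8552.4 g/m^2


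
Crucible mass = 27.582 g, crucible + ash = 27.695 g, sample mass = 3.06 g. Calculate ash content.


Ash mass = 0.113 g
Ash content = 3.69%

Ash mass = 27.695 - 27.582 = 0.113 g
Ash% = 0.113 / 3.06 x 100 = 3.69%


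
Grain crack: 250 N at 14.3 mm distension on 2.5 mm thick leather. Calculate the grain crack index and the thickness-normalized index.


Crack index = 17.5 N/mm
Normalized index = 7.0 N/mm per mm

Crack index = 250 / 14.3 = 17.5 N/mm
Normalized = 17.5 / 2.5 = 7.0 N/mm per mm


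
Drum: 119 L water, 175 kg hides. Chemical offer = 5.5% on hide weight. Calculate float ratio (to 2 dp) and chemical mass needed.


Float ratio = 0.68
Chemical needed = 9.625 kg


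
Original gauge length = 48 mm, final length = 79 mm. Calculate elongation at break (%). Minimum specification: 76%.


Extension = 79 - 48 = 31 mm
Elongation = 31 / 48 x 100 = 64.6%
Minimum required: 76%
Meets specification: No


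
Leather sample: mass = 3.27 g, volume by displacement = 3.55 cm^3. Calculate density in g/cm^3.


0.921 g/cm^3


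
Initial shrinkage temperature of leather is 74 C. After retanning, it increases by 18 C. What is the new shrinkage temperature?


New Ts = 74 + 18 = 92 C


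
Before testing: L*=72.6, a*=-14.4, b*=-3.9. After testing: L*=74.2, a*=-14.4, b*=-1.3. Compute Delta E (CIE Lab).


Delta E = 3.05

dL = 74.2 - 72.6 = 1.6
da = -14.4 - (-14.4) = 0.0
db = -1.3 - (-3.9) = 2.6
dE = sqrt((1.6)^2 + (0.0)^2 + (2.6)^2) = 3.05


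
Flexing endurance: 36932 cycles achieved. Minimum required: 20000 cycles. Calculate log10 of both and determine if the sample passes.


log10(36932) = 4.57
log10(20000) = 4.30
Passes: Yes


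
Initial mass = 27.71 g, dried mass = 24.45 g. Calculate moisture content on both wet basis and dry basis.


Wet basis = 11.8%
Dry basis = 13.3%

Moisture lost = 27.71 - 24.45 = 3.26 g
Wet basis MC = 3.26 / 27.71 x 100 = 11.8%
Dry basis MC = 3.26 / 24.45 x 100 = 13.3%


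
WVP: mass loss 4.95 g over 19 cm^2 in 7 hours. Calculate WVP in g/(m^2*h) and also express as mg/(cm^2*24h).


WVP = 4.95 / (19 x 7) x 10000 = 372.18 g/(m^2*h)
Mass loss in mg = 4.95 x 1000 = 4950 mg
Per cm^2 per 24h in mg: 4950 x 24 / (19 x 7) = 118800 / 133 = 893.23 mg/(cm^2*24h)


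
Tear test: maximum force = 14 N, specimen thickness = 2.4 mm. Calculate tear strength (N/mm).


Tear strength = force / thickness
Tear = 14 / 2.4 = 5.8 N/mm


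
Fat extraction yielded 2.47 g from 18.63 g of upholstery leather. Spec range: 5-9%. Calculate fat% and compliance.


Fat content = 13.3%
Compliant: No

Fat% = 2.47 / 18.63 x 100 = 13.3%
Spec range: 5-9%
Compliant: No


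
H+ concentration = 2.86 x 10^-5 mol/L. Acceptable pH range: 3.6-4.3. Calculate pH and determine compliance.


pH = 4.54
Compliant: No

pH = -log10(2.86 x 10^-5) = 4.54
Range: 3.6 to 4.3
Compliant: No


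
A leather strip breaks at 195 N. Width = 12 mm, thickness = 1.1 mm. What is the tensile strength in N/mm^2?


14.77 N/mm^2

Cross-sectional area = 12 x 1.1 = 13.2 mm^2
Tensile strength = 195 / 13.2 = 14.77 N/mm^2


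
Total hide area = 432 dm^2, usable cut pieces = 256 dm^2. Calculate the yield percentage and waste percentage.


Yield = 256 / 432 x 100 = 59.3%
Waste = 432 - 256 = 176 dm^2
Waste% = 100 - 59.3 = 40.7%


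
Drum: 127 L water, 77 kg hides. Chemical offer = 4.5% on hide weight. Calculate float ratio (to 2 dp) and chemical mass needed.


Float ratio = 1.65
Chemical needed = 3.465 kg

Float ratio = 127 / 77 = 1.65
Chemical = 77 x 4.5 / 100 = 3.465 kg


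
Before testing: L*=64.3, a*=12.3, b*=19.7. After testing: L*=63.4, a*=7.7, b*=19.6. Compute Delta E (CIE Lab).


Delta E = 4.69

dL = 63.4 - 64.3 = -0.9
da = 7.7 - 12.3 = -4.6
db = 19.6 - 19.7 = -0.1
dE = sqrt((-0.9)^2 + (-4.6)^2 + (-0.1)^2) = 4.69


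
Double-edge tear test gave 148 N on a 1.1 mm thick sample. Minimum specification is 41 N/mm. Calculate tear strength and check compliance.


Tear strength = 134.5 N/mm
Compliant: Yes

Tear strength = 148 / 1.1 = 134.5 N/mm
Required minimum = 41 N/mm
Compliant: Yes


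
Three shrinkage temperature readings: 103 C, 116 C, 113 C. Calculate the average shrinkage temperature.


Average = (103 + 116 + 113) / 3
Average = 332 / 3 = 110.7 C


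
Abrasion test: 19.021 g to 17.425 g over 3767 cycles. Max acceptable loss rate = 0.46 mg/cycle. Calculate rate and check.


Rate = 0.424 mg/cycle
Passes: Yes


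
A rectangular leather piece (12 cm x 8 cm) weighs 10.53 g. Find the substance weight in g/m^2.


1096.9 g/m^2

Area = 12 x 8 = 96 cm^2
SW = 10.53 / 96 x 10000 = 1096.9 g/m^2


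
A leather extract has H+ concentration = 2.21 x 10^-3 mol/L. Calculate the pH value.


pH = -log10[H+]
pH = -log10(2.21 x 10^-3) = 2.66


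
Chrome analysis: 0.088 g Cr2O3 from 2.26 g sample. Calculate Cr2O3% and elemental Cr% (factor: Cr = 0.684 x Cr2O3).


Cr2O3 = 3.89%
Cr = 2.66%


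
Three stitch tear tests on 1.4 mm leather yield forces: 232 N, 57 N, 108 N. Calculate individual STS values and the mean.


STS1 = 232 / 1.4 = 165.7 N/mm
STS2 = 57 / 1.4 = 40.7 N/mm
STS3 = 108 / 1.4 = 77.1 N/mm
Mean = (165.7 + 40.7 + 77.1) / 3 = 94.5 N/mm


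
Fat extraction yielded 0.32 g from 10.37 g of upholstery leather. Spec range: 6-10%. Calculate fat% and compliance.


Fat% = 0.32 / 10.37 x 100 = 3.1%
Spec range: 6-10%
Compliant: No


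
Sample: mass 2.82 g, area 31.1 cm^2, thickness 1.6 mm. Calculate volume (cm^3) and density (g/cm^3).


Volume = 4.976 cm^3
Density = 0.567 g/cm^3

Thickness in cm = 1.6 / 10 = 0.16 cm
Volume = 31.1 x 0.16 = 4.976 cm^3
Density = 2.82 / 4.976 = 0.567 g/cm^3


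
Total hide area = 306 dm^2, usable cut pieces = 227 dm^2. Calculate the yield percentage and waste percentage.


Yield = 227 / 306 x 100 = 74.2%
Waste = 306 - 227 = 79 dm^2
Waste% = 100 - 74.2 = 25.8%


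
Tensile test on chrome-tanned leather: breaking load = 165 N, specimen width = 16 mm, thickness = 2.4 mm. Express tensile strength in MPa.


Cross-section = 16 x 2.4 = 38.4 mm^2
TS = 165 / 38.4 = 4.30 MPa
(1 N/mm^2 = 1 MPa)
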